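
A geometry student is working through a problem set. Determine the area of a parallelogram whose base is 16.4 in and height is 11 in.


Shape: parallelogram
Base b = 16.4 in, Height h = 11 in
Formula: A = b * h
A = 16.4 * 11
A = 180.4
180.4 in^2


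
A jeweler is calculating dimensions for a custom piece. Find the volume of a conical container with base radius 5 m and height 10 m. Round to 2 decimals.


Shape: cone
Radius r = 5 m, Height h = 10 m
Formula: V = (1/3) * pi * r^2 * h
r^2 = 25
pi * r^2 * h = pi * 25 * 10 = 250 * pi
V = 250 * pi / 3
V = 261.8
261.8 m^3


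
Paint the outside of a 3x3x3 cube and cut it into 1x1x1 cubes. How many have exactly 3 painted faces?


Large cube: 3 x 3 x 3, cut into unit cubes.
Cubes with 3 painted faces are at the corners. A cube always has 8 corners.
Count = 8
8 unit cubes


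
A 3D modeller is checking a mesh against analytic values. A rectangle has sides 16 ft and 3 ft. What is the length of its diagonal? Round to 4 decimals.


Shape: rectangle (diagonal via Pythagoras)
Sides: 16 ft and 3 ft
Formula: d = sqrt(l^2 + w^2)
l^2 = 256, w^2 = 9
l^2 + w^2 = 265
d = sqrt(265)
d = 16.2788
16.2788 ft


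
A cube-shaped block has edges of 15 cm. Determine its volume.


Shape: cube
Side s = 15 cm
Formula: V = s^3
V = 15 * 15 * 15
V = 225 * 15
V = 3375
3375 cm^3


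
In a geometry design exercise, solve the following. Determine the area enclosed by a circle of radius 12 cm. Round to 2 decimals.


Shape: circle
Radius r = 12 cm
Formula: A = pi * r^2
r^2 = 12^2 = 144
A = pi * 144
A = 452.39
452.39 cm^2


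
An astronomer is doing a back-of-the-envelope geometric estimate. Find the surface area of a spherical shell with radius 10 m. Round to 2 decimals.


Shape: sphere
Radius r = 10 m
Formula: SA = 4 * pi * r^2
r^2 = 100
SA = 4 * pi * 100
SA = 400 * pi
SA = 1256.64
1256.64 m^2


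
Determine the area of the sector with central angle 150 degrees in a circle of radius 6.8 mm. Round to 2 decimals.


Shape: circular sector
Radius r = 6.8 mm, Angle = 150 degrees
Formula: A = (angle/360) * pi * r^2
r^2 = 46.24
Fraction of circle = 150/360
A = (150/360) * pi * 46.24
A = 19.266667 * pi
A = 60.53
60.53 mm^2


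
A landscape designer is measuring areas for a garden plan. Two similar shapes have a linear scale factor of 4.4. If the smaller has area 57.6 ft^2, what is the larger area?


Linear scale factor k = 4.4
Original area = 57.6 ft^2
Rule: under a linear scaling by k, areas scale by k^2.
k^2 = 4.4^2 = 19.36
New area = 57.6 * 19.36
New area = 1115.136
1115.136 ft^2


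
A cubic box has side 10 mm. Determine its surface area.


Shape: cube
Side s = 10 mm
A cube has 6 square faces.
Formula: SA = 6 * s^2
s^2 = 100
SA = 6 * 100
SA = 600
600 mm^2


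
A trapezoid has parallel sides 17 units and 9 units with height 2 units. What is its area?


Shape: trapezoid
Parallel sides a = 17 units, b = 9 units; Height h = 2 units
Formula: A = (a + b) * h / 2
a + b = 17 + 9 = 26
A = 26 * 2 / 2
A = 52 / 2
A = 26
26 units^2


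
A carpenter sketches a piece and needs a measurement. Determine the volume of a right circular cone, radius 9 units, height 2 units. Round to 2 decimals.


Shape: cone
Radius r = 9 units, Height h = 2 units
Formula: V = (1/3) * pi * r^2 * h
r^2 = 81
pi * r^2 * h = pi * 81 * 2 = 162 * pi
V = 162 * pi / 3
V = 169.65
169.65 units^3


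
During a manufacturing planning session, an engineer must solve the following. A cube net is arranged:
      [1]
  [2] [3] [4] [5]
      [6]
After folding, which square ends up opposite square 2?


Net: cross layout. Take square 3 as the base (bottom).
Fold the four squares in the horizontal row up around 3: 2 -> left, 4 -> right, 5 wraps to the top.
Fold 1 and 6 up from 3: 1 -> back, 6 -> front.
Opposite pairs are therefore: (1, 6), (2, 4), (3, 5).
Face 2 is opposite face 4.
face 4


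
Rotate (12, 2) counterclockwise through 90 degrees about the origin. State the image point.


Transformation: rotation about the origin
Original point: (12, 2)
Rule for 90 deg counterclockwise: (x, y) -> (-y, x)
Apply: (12, 2) -> (-2, 12)
(-2, 12)


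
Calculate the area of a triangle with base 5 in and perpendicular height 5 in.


Shape: triangle
Base b = 5 in, Height h = 5 in
Formula: A = (1/2) * b * h
A = 0.5 * 5 * 5
A = 0.5 * 25
A = 12.5
12.5 in^2


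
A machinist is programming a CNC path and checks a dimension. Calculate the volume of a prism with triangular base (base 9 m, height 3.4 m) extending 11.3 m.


Shape: triangular prism
Triangle base = 9 m, triangle height = 3.4 m, prism length L = 11.3 m
Formula: V = (1/2 * b * h_tri) * L
Cross-section area = 0.5 * 9 * 3.4 = 15.3
V = 15.3 * 11.3
V = 172.89
172.89 m^3


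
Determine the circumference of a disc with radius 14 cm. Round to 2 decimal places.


Shape: circle
Radius r = 14 cm
Formula: C = 2 * pi * r
C = 2 * pi * 14
C = 28 * pi
C = 87.96
87.96 cm


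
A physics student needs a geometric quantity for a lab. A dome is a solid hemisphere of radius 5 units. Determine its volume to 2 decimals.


Shape: hemisphere (half of a sphere)
Radius r = 5 units
Formula: V = (1/2) * (4/3) * pi * r^3 = (2/3) * pi * r^3
r^3 = 125
(2/3) * 125 = 83.333333
V = 83.333333 * pi
V = 261.8
261.8 units^3


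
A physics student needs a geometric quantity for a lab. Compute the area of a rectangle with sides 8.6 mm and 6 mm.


Shape: rectangle
Length l = 8.6 mm, Width w = 6 mm
Formula: A = l * w
A = 8.6 * 6
A = 51.6
51.6 mm^2


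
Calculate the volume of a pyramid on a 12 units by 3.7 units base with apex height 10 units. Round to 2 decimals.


Shape: rectangular pyramid
Base: 12 units x 3.7 units, Height h = 10 units
Formula: V = (1/3) * base_area * h
base_area = 12 * 3.7 = 44.4
base_area * h = 44.4 * 10 = 444
V = 444 / 3
V = 148
148 units^3


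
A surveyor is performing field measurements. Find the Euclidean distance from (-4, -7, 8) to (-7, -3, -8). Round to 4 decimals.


3D distance between two points
P1 = (-4, -7, 8), P2 = (-7, -3, -8)
Formula: d = sqrt((x2-x1)^2 + (y2-y1)^2 + (z2-z1)^2)
dx = -7 - -4 = -3
dy = -3 - -7 = 4
dz = -8 - 8 = -16
dx^2 + dy^2 + dz^2 = 9 + 16 + 256 = 281
d = sqrt(281)
d = 16.7631
16.7631 units


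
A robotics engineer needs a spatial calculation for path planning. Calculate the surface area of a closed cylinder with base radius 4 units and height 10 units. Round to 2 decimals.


Shape: closed cylinder
Radius r = 4 units, Height h = 10 units
Formula: SA = 2*pi*r^2 + 2*pi*r*h = 2*pi*r*(r + h)
r + h = 14
2 * r * (r + h) = 2 * 4 * 14 = 112
SA = 112 * pi
SA = 351.86
351.86 units^2


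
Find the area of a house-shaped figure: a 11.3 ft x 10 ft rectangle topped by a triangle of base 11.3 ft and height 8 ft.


Composite shape: rectangle + triangle
Rectangle area = 11.3 * 10 = 113
Triangle area = 0.5 * 11.3 * 8 = 45.2
Total = 113 + 45.2
Total = 158.2
158.2 ft^2


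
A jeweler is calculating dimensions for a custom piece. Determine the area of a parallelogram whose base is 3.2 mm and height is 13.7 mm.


Shape: parallelogram
Base b = 3.2 mm, Height h = 13.7 mm
Formula: A = b * h
A = 3.2 * 13.7
A = 43.84
43.84 mm^2


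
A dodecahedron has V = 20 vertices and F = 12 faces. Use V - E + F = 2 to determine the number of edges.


Polyhedron: dodecahedron
Euler's formula for convex polyhedra: V - E + F = 2
Given: V = 20 vertices and F = 12 faces
Solve for E:
E = V + F - 2 = 20 + 12 - 2 = 30
30 edges


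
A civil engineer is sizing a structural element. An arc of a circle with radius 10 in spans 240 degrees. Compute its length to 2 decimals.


Shape: circular arc
Radius r = 10 in, Angle = 240 degrees
Formula: L = (angle/360) * 2 * pi * r
2 * pi * r = 20 * pi
L = (240/360) * 20 * pi
L = 13.333333 * pi
L = 41.89
41.89 in


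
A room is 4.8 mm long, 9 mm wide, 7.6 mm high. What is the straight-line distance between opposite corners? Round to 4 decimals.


Shape: rectangular box (space diagonal)
l = 4.8 mm, w = 9 mm, h = 7.6 mm
Visualize: the diagonal of the base, then a right triangle with that diagonal and the height.
Formula: d = sqrt(l^2 + w^2 + h^2)
l^2 + w^2 + h^2 = 23.04 + 81 + 57.76 = 161.8
d = sqrt(161.8)
d = 12.7201
12.7201 mm


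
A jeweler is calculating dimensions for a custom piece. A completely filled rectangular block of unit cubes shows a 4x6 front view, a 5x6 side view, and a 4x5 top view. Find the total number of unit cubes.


Orthographic views of a solid rectangular block:
Front view 4 x 6 -> length = 4, height = 6
Side view 5 x 6 -> width = 5, height = 6 (consistent)
Top view 4 x 5 -> confirms length = 4, width = 5
The block is 4 x 5 x 6.
Total unit cubes = 4 * 5 * 6 = 120
120 unit cubes


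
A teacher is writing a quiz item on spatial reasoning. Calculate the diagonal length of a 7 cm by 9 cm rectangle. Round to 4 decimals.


Shape: rectangle (diagonal via Pythagoras)
Sides: 7 cm and 9 cm
Formula: d = sqrt(l^2 + w^2)
l^2 = 49, w^2 = 81
l^2 + w^2 = 130
d = sqrt(130)
d = 11.4018
11.4018 cm


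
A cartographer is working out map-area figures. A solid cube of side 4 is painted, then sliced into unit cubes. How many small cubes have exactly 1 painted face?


Large cube: 4 x 4 x 4, cut into unit cubes.
n = 4, so n - 2 = 2
Cubes with 1 painted face lie in the interior of each face.
A cube has 6 faces; each contributes (n - 2)^2 = 4 such cubes.
Count = 6 * 4 = 24
24 unit cubes


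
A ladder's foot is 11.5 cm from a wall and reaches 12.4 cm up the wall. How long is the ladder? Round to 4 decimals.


Shape: right triangle
Legs a = 11.5 cm, b = 12.4 cm
Formula: c = sqrt(a^2 + b^2)
a^2 = 132.25, b^2 = 153.76
a^2 + b^2 = 286.01
c = sqrt(286.01)
c = 16.9118
16.9118 cm


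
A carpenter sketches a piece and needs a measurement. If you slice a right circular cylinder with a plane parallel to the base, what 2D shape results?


Solid: right circular cylinder
Cutting plane: parallel to the base
Visualize the intersection of the plane with the solid's surface.
The boundary of the cut region is a circle.
circle


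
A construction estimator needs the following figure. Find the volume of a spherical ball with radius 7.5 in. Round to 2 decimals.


Shape: sphere
Radius r = 7.5 in
Formula: V = (4/3) * pi * r^3
r^3 = 421.875
(4/3) * 421.875 = 562.5
V = 562.5 * pi
V = 1767.15
1767.15 in^3


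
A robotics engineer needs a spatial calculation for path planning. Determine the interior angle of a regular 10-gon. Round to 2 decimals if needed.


Shape: regular decagon (10 sides)
Formula: interior angle = (n - 2) * 180 / n
(n - 2) = 8
(n - 2) * 180 = 1440
angle = 1440 / 10
angle = 144
144 degrees


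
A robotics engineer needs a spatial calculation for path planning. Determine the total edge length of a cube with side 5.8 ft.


Shape: cube
Side s = 5.8 ft
A cube has 12 edges, all equal.
Formula: total edge length = 12 * s
Total = 12 * 5.8
Total = 69.6
69.6 ft


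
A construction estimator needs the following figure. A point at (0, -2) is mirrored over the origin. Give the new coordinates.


Transformation: reflection
Original point: (0, -2)
Rule for reflection through the origin: (x, y) -> (-x, -y)
Apply: (0, -2) -> (0, 2)
(0, 2)


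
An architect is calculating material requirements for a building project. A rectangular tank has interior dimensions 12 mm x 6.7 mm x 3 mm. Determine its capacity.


Shape: rectangular prism
l = 12 mm, w = 6.7 mm, h = 3 mm
Formula: V = l * w * h
V = 12 * 6.7 * 3
V = 80.4 * 3
V = 241.2
241.2 mm^3


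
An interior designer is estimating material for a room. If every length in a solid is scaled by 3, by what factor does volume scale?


Linear scale factor k = 3
Rule: under a linear scaling by k, volumes scale by k^3.
k^3 = 3 * 3 * 3
k^3 = 9 * 3
k^3 = 27
Volume scales by a factor of 27.
27 (dimensionless)


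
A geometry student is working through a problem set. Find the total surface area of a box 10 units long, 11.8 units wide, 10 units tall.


Shape: rectangular prism
l = 10 units, w = 11.8 units, h = 10 units
Formula: SA = 2(lw + lh + wh)
lw = 118, lh = 100, wh = 118
lw + lh + wh = 336
SA = 2 * 336
SA = 672
672 units^2


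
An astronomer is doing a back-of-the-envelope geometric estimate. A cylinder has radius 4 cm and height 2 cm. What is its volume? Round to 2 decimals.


Shape: cylinder
Radius r = 4 cm, Height h = 2 cm
Formula: V = pi * r^2 * h
r^2 = 16
V = pi * 16 * 2
V = 32 * pi
V = 100.53
100.53 cm^3


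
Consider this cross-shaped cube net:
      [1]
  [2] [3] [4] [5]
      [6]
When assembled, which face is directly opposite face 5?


Net: cross layout. Take square 3 as the base (bottom).
Fold the four squares in the horizontal row up around 3: 2 -> left, 4 -> right, 5 wraps to the top.
Fold 1 and 6 up from 3: 1 -> back, 6 -> front.
Opposite pairs are therefore: (1, 6), (2, 4), (3, 5).
Face 5 is opposite face 3.
face 3


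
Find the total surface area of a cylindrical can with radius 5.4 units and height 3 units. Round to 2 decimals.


Shape: closed cylinder
Radius r = 5.4 units, Height h = 3 units
Formula: SA = 2*pi*r^2 + 2*pi*r*h = 2*pi*r*(r + h)
r + h = 8.4
2 * r * (r + h) = 2 * 5.4 * 8.4 = 90.72
SA = 90.72 * pi
SA = 285.01
285.01 units^2


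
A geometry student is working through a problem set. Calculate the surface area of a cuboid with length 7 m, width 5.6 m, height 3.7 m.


Shape: rectangular prism
l = 7 m, w = 5.6 m, h = 3.7 m
Formula: SA = 2(lw + lh + wh)
lw = 39.2, lh = 25.9, wh = 20.72
lw + lh + wh = 85.82
SA = 2 * 85.82
SA = 171.64
171.64 m^2


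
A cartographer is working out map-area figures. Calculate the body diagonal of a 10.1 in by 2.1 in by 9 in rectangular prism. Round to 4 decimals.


Shape: rectangular box (space diagonal)
l = 10.1 in, w = 2.1 in, h = 9 in
Visualize: the diagonal of the base, then a right triangle with that diagonal and the height.
Formula: d = sqrt(l^2 + w^2 + h^2)
l^2 + w^2 + h^2 = 102.01 + 4.41 + 81 = 187.42
d = sqrt(187.42)
d = 13.6901
13.6901 in


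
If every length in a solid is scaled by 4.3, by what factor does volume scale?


Linear scale factor k = 4.3
Rule: under a linear scaling by k, volumes scale by k^3.
k^3 = 4.3 * 4.3 * 4.3
k^3 = 18.49 * 4.3
k^3 = 79.507
Volume scales by a factor of 79.507.
79.507 (dimensionless)


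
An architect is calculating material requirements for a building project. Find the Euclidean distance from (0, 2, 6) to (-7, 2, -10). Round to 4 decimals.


3D distance between two points
P1 = (0, 2, 6), P2 = (-7, 2, -10)
Formula: d = sqrt((x2-x1)^2 + (y2-y1)^2 + (z2-z1)^2)
dx = -7 - 0 = -7
dy = 2 - 2 = 0
dz = -10 - 6 = -16
dx^2 + dy^2 + dz^2 = 49 + 0 + 256 = 305
d = sqrt(305)
d = 17.4642
17.4642 units


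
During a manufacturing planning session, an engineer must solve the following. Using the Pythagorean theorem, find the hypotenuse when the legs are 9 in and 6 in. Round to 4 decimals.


Shape: right triangle
Legs a = 9 in, b = 6 in
Formula: c = sqrt(a^2 + b^2)
a^2 = 81, b^2 = 36
a^2 + b^2 = 117
c = sqrt(117)
c = 10.8167
10.8167 in


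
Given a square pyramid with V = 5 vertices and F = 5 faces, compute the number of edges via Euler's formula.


Polyhedron: square pyramid
Euler's formula for convex polyhedra: V - E + F = 2
Given: V = 5 vertices and F = 5 faces
Solve for E:
E = V + F - 2 = 5 + 5 - 2 = 8
8 edges


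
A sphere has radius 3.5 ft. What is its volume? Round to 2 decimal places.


Shape: sphere
Radius r = 3.5 ft
Formula: V = (4/3) * pi * r^3
r^3 = 42.875
(4/3) * 42.875 = 57.166667
V = 57.166667 * pi
V = 179.59
179.59 ft^3


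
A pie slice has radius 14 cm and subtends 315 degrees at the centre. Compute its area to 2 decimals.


Shape: circular sector
Radius r = 14 cm, Angle = 315 degrees
Formula: A = (angle/360) * pi * r^2
r^2 = 196
Fraction of circle = 315/360
A = (315/360) * pi * 196
A = 171.5 * pi
A = 538.78
538.78 cm^2


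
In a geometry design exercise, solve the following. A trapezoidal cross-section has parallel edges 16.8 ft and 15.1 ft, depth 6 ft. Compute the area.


Shape: trapezoid
Parallel sides a = 16.8 ft, b = 15.1 ft; Height h = 6 ft
Formula: A = (a + b) * h / 2
a + b = 16.8 + 15.1 = 31.9
A = 31.9 * 6 / 2
A = 191.4 / 2
A = 95.7
95.7 ft^2


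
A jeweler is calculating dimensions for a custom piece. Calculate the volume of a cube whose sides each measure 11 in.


Shape: cube
Side s = 11 in
Formula: V = s^3
V = 11 * 11 * 11
V = 121 * 11
V = 1331
1331 in^3


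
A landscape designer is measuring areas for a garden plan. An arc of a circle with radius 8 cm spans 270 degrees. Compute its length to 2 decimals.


Shape: circular arc
Radius r = 8 cm, Angle = 270 degrees
Formula: L = (angle/360) * 2 * pi * r
2 * pi * r = 16 * pi
L = (270/360) * 16 * pi
L = 12 * pi
L = 37.7
37.7 cm


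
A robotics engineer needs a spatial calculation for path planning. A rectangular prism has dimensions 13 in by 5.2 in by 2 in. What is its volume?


Shape: rectangular prism
l = 13 in, w = 5.2 in, h = 2 in
Formula: V = l * w * h
V = 13 * 5.2 * 2
V = 67.6 * 2
V = 135.2
135.2 in^3


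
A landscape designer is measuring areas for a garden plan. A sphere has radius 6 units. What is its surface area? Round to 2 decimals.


Shape: sphere
Radius r = 6 units
Formula: SA = 4 * pi * r^2
r^2 = 36
SA = 4 * pi * 36
SA = 144 * pi
SA = 452.39
452.39 units^2


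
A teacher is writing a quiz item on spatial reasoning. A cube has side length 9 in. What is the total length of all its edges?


Shape: cube
Side s = 9 in
A cube has 12 edges, all equal.
Formula: total edge length = 12 * s
Total = 12 * 9
Total = 108
108 in


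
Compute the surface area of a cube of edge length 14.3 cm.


Shape: cube
Side s = 14.3 cm
A cube has 6 square faces.
Formula: SA = 6 * s^2
s^2 = 204.49
SA = 6 * 204.49
SA = 1226.94
1226.94 cm^2


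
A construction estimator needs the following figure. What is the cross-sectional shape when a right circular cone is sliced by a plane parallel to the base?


Solid: right circular cone
Cutting plane: parallel to the base
Visualize the intersection of the plane with the solid's surface.
The boundary of the cut region is a circle.
circle


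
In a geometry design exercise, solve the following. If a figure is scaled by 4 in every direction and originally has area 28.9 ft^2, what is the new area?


Linear scale factor k = 4
Original area = 28.9 ft^2
Rule: under a linear scaling by k, areas scale by k^2.
k^2 = 4^2 = 16
New area = 28.9 * 16
New area = 462.4
462.4 ft^2


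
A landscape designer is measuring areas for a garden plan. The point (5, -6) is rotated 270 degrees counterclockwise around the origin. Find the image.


Transformation: rotation about the origin
Original point: (5, -6)
Rule for 270 deg counterclockwise: (x, y) -> (y, -x)
Apply: (5, -6) -> (-6, -5)
(-6, -5)


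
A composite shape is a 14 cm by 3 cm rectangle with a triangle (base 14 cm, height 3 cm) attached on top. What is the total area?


Composite shape: rectangle + triangle
Rectangle area = 14 * 3 = 42
Triangle area = 0.5 * 14 * 3 = 21
Total = 42 + 21
Total = 63
63 cm^2


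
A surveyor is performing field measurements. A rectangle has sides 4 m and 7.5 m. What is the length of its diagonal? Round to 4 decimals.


Shape: rectangle (diagonal via Pythagoras)
Sides: 4 m and 7.5 m
Formula: d = sqrt(l^2 + w^2)
l^2 = 16, w^2 = 56.25
l^2 + w^2 = 72.25
d = sqrt(72.25)
d = 8.5
8.5 m


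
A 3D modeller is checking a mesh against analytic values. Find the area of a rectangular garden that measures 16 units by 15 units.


Shape: rectangle
Length l = 16 units, Width w = 15 units
Formula: A = l * w
A = 16 * 15
A = 240
240 units^2


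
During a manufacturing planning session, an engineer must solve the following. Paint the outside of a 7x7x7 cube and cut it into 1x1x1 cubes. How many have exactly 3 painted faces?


Large cube: 7 x 7 x 7, cut into unit cubes.
Cubes with 3 painted faces are at the corners. A cube always has 8 corners.
Count = 8
8 unit cubes


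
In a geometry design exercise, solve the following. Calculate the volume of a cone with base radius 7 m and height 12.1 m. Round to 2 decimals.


Shape: cone
Radius r = 7 m, Height h = 12.1 m
Formula: V = (1/3) * pi * r^2 * h
r^2 = 49
pi * r^2 * h = pi * 49 * 12.1 = 592.9 * pi
V = 592.9 * pi / 3
V = 620.88
620.88 m^3


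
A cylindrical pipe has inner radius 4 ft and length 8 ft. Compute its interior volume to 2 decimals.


Shape: cylinder
Radius r = 4 ft, Height h = 8 ft
Formula: V = pi * r^2 * h
r^2 = 16
V = pi * 16 * 8
V = 128 * pi
V = 402.12
402.12 ft^3


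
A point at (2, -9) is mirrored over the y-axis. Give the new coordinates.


Transformation: reflection
Original point: (2, -9)
Rule for reflection over the y-axis: (x, y) -> (-x, y)
Apply: (2, -9) -> (-2, -9)
(-2, -9)


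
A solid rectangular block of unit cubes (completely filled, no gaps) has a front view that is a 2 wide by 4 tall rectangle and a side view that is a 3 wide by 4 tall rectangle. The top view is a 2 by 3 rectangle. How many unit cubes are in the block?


Orthographic views of a solid rectangular block:
Front view 2 x 4 -> length = 2, height = 4
Side view 3 x 4 -> width = 3, height = 4 (consistent)
Top view 2 x 3 -> confirms length = 2, width = 3
The block is 2 x 3 x 4.
Total unit cubes = 2 * 3 * 4 = 24
24 unit cubes


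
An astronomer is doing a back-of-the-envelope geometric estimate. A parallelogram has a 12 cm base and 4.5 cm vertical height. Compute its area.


Shape: parallelogram
Base b = 12 cm, Height h = 4.5 cm
Formula: A = b * h
A = 12 * 4.5
A = 54
54 cm^2


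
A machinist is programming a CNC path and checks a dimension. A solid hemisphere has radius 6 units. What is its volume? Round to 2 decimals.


Shape: hemisphere (half of a sphere)
Radius r = 6 units
Formula: V = (1/2) * (4/3) * pi * r^3 = (2/3) * pi * r^3
r^3 = 216
(2/3) * 216 = 144
V = 144 * pi
V = 452.39
452.39 units^3


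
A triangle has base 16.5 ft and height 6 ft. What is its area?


Shape: triangle
Base b = 16.5 ft, Height h = 6 ft
Formula: A = (1/2) * b * h
A = 0.5 * 16.5 * 6
A = 0.5 * 99
A = 49.5
49.5 ft^2


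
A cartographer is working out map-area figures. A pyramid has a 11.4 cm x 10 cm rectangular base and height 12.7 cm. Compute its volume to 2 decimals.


Shape: rectangular pyramid
Base: 11.4 cm x 10 cm, Height h = 12.7 cm
Formula: V = (1/3) * base_area * h
base_area = 11.4 * 10 = 114
base_area * h = 114 * 12.7 = 1447.8
V = 1447.8 / 3
V = 482.6
482.6 cm^3


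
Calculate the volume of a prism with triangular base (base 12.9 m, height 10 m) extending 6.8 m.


Shape: triangular prism
Triangle base = 12.9 m, triangle height = 10 m, prism length L = 6.8 m
Formula: V = (1/2 * b * h_tri) * L
Cross-section area = 0.5 * 12.9 * 10 = 64.5
V = 64.5 * 6.8
V = 438.6
438.6 m^3


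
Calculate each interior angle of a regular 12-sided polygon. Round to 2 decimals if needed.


Shape: regular dodecagon (12 sides)
Formula: interior angle = (n - 2) * 180 / n
(n - 2) = 10
(n - 2) * 180 = 1800
angle = 1800 / 12
angle = 150
150 degrees


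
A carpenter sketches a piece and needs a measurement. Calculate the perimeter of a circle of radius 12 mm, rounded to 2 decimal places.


Shape: circle
Radius r = 12 mm
Formula: C = 2 * pi * r
C = 2 * pi * 12
C = 24 * pi
C = 75.4
75.4 mm


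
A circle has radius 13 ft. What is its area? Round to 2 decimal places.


Shape: circle
Radius r = 13 ft
Formula: A = pi * r^2
r^2 = 13^2 = 169
A = pi * 169
A = 530.93
530.93 ft^2


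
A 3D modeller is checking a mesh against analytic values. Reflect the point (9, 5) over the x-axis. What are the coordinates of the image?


Transformation: reflection
Original point: (9, 5)
Rule for reflection over the x-axis: (x, y) -> (x, -y)
Apply: (9, 5) -> (9, -5)
(9, -5)


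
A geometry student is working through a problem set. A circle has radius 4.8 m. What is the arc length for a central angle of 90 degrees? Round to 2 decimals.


Shape: circular arc
Radius r = 4.8 m, Angle = 90 degrees
Formula: L = (angle/360) * 2 * pi * r
2 * pi * r = 9.6 * pi
L = (90/360) * 9.6 * pi
L = 2.4 * pi
L = 7.54
7.54 m


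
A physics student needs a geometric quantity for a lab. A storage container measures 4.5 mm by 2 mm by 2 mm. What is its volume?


Shape: rectangular prism
l = 4.5 mm, w = 2 mm, h = 2 mm
Formula: V = l * w * h
V = 4.5 * 2 * 2
V = 9 * 2
V = 18
18 mm^3


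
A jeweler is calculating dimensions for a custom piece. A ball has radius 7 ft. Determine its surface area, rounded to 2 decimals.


Shape: sphere
Radius r = 7 ft
Formula: SA = 4 * pi * r^2
r^2 = 49
SA = 4 * pi * 49
SA = 196 * pi
SA = 615.75
615.75 ft^2


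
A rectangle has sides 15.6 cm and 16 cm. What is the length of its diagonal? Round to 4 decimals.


Shape: rectangle (diagonal via Pythagoras)
Sides: 15.6 cm and 16 cm
Formula: d = sqrt(l^2 + w^2)
l^2 = 243.36, w^2 = 256
l^2 + w^2 = 499.36
d = sqrt(499.36)
d = 22.3464
22.3464 cm


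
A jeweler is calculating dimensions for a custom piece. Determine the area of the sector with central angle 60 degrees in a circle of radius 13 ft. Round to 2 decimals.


Shape: circular sector
Radius r = 13 ft, Angle = 60 degrees
Formula: A = (angle/360) * pi * r^2
r^2 = 169
Fraction of circle = 60/360
A = (60/360) * pi * 169
A = 28.166667 * pi
A = 88.49
88.49 ft^2


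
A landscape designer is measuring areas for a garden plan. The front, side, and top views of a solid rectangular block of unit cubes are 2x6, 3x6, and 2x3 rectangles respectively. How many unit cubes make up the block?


Orthographic views of a solid rectangular block:
Front view 2 x 6 -> length = 2, height = 6
Side view 3 x 6 -> width = 3, height = 6 (consistent)
Top view 2 x 3 -> confirms length = 2, width = 3
The block is 2 x 3 x 6.
Total unit cubes = 2 * 3 * 6 = 36
36 unit cubes


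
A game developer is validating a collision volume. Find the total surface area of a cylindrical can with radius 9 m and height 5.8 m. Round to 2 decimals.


Shape: closed cylinder
Radius r = 9 m, Height h = 5.8 m
Formula: SA = 2*pi*r^2 + 2*pi*r*h = 2*pi*r*(r + h)
r + h = 14.8
2 * r * (r + h) = 2 * 9 * 14.8 = 266.4
SA = 266.4 * pi
SA = 836.92
836.92 m^2


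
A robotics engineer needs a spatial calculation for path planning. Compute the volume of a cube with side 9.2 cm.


Shape: cube
Side s = 9.2 cm
Formula: V = s^3
V = 9.2 * 9.2 * 9.2
V = 84.64 * 9.2
V = 778.688
778.688 cm^3


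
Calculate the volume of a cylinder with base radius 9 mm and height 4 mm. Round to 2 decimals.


Shape: cylinder
Radius r = 9 mm, Height h = 4 mm
Formula: V = pi * r^2 * h
r^2 = 81
V = pi * 81 * 4
V = 324 * pi
V = 1017.88
1017.88 mm^3


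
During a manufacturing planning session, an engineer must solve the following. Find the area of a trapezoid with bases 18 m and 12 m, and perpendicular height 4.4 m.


Shape: trapezoid
Parallel sides a = 18 m, b = 12 m; Height h = 4.4 m
Formula: A = (a + b) * h / 2
a + b = 18 + 12 = 30
A = 30 * 4.4 / 2
A = 132 / 2
A = 66
66 m^2


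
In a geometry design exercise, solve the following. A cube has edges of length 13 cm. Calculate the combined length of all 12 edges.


Shape: cube
Side s = 13 cm
A cube has 12 edges, all equal.
Formula: total edge length = 12 * s
Total = 12 * 13
Total = 156
156 cm


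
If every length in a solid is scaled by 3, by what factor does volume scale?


Linear scale factor k = 3
Rule: under a linear scaling by k, volumes scale by k^3.
k^3 = 3 * 3 * 3
k^3 = 9 * 3
k^3 = 27
Volume scales by a factor of 27.
27 (dimensionless)


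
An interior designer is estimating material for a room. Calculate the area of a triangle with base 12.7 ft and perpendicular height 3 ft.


Shape: triangle
Base b = 12.7 ft, Height h = 3 ft
Formula: A = (1/2) * b * h
A = 0.5 * 12.7 * 3
A = 0.5 * 38.1
A = 19.05
19.05 ft^2


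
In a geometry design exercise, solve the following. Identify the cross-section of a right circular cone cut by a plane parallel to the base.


Solid: right circular cone
Cutting plane: parallel to the base
Visualize the intersection of the plane with the solid's surface.
The boundary of the cut region is a circle.
circle


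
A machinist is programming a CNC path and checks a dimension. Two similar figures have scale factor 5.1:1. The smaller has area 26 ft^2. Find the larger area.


Linear scale factor k = 5.1
Original area = 26 ft^2
Rule: under a linear scaling by k, areas scale by k^2.
k^2 = 5.1^2 = 26.01
New area = 26 * 26.01
New area = 676.26
676.26 ft^2


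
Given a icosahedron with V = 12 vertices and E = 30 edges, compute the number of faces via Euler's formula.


Polyhedron: icosahedron
Euler's formula for convex polyhedra: V - E + F = 2
Given: V = 12 vertices and E = 30 edges
Solve for F:
F = 2 + E - V = 2 + 30 - 12 = 20
20 faces


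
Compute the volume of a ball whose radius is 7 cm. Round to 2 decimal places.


Shape: sphere
Radius r = 7 cm
Formula: V = (4/3) * pi * r^3
r^3 = 343
(4/3) * 343 = 457.333333
V = 457.333333 * pi
V = 1436.76
1436.76 cm^3


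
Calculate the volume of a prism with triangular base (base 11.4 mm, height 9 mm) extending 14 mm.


Shape: triangular prism
Triangle base = 11.4 mm, triangle height = 9 mm, prism length L = 14 mm
Formula: V = (1/2 * b * h_tri) * L
Cross-section area = 0.5 * 11.4 * 9 = 51.3
V = 51.3 * 14
V = 718.2
718.2 mm^3


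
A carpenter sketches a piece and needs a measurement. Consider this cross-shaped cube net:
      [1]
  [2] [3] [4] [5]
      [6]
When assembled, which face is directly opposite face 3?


Net: cross layout. Take square 3 as the base (bottom).
Fold the four squares in the horizontal row up around 3: 2 -> left, 4 -> right, 5 wraps to the top.
Fold 1 and 6 up from 3: 1 -> back, 6 -> front.
Opposite pairs are therefore: (1, 6), (2, 4), (3, 5).
Face 3 is opposite face 5.
face 5


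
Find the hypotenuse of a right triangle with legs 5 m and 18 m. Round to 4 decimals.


Shape: right triangle
Legs a = 5 m, b = 18 m
Formula: c = sqrt(a^2 + b^2)
a^2 = 25, b^2 = 324
a^2 + b^2 = 349
c = sqrt(349)
c = 18.6815
18.6815 m


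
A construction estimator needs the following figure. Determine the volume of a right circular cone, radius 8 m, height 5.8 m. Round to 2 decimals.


Shape: cone
Radius r = 8 m, Height h = 5.8 m
Formula: V = (1/3) * pi * r^2 * h
r^2 = 64
pi * r^2 * h = pi * 64 * 5.8 = 371.2 * pi
V = 371.2 * pi / 3
V = 388.72
388.72 m^3


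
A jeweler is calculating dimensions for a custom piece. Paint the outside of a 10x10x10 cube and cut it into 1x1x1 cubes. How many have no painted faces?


Large cube: 10 x 10 x 10, cut into unit cubes.
n = 10, so n - 2 = 8
Unpainted cubes form the interior (n - 2)^3 block.
(n - 2)^3 = 8^3 = 512
512 unit cubes


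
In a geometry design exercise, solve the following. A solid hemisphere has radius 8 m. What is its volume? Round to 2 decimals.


Shape: hemisphere (half of a sphere)
Radius r = 8 m
Formula: V = (1/2) * (4/3) * pi * r^3 = (2/3) * pi * r^3
r^3 = 512
(2/3) * 512 = 341.333333
V = 341.333333 * pi
V = 1072.33
1072.33 m^3


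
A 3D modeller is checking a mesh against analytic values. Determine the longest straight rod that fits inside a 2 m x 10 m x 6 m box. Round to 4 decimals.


Shape: rectangular box (space diagonal)
l = 2 m, w = 10 m, h = 6 m
Visualize: the diagonal of the base, then a right triangle with that diagonal and the height.
Formula: d = sqrt(l^2 + w^2 + h^2)
l^2 + w^2 + h^2 = 4 + 100 + 36 = 140
d = sqrt(140)
d = 11.8322
11.8322 m


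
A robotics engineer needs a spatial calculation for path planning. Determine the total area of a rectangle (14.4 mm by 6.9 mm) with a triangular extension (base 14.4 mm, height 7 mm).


Composite shape: rectangle + triangle
Rectangle area = 14.4 * 6.9 = 99.36
Triangle area = 0.5 * 14.4 * 7 = 50.4
Total = 99.36 + 50.4
Total = 149.76
149.76 mm^2


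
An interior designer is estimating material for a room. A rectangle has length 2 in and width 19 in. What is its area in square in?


Shape: rectangle
Length l = 2 in, Width w = 19 in
Formula: A = l * w
A = 2 * 19
A = 38
38 in^2


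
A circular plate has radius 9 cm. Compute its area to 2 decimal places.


Shape: circle
Radius r = 9 cm
Formula: A = pi * r^2
r^2 = 9^2 = 81
A = pi * 81
A = 254.47
254.47 cm^2


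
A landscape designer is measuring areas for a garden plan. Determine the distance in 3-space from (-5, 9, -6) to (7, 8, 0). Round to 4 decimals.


3D distance between two points
P1 = (-5, 9, -6), P2 = (7, 8, 0)
Formula: d = sqrt((x2-x1)^2 + (y2-y1)^2 + (z2-z1)^2)
dx = 7 - -5 = 12
dy = 8 - 9 = -1
dz = 0 - -6 = 6
dx^2 + dy^2 + dz^2 = 144 + 1 + 36 = 181
d = sqrt(181)
d = 13.4536
13.4536 units


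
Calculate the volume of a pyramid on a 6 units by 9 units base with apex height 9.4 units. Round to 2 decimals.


Shape: rectangular pyramid
Base: 6 units x 9 units, Height h = 9.4 units
Formula: V = (1/3) * base_area * h
base_area = 6 * 9 = 54
base_area * h = 54 * 9.4 = 507.6
V = 507.6 / 3
V = 169.2
169.2 units^3


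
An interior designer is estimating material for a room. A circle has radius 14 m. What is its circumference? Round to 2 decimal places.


Shape: circle
Radius r = 14 m
Formula: C = 2 * pi * r
C = 2 * pi * 14
C = 28 * pi
C = 87.96
87.96 m


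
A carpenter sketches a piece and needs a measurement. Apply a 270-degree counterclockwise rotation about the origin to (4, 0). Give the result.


Transformation: rotation about the origin
Original point: (4, 0)
Rule for 270 deg counterclockwise: (x, y) -> (y, -x)
Apply: (4, 0) -> (0, -4)
(0, -4)


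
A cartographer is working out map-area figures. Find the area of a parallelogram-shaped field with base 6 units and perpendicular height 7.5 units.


Shape: parallelogram
Base b = 6 units, Height h = 7.5 units
Formula: A = b * h
A = 6 * 7.5
A = 45
45 units^2


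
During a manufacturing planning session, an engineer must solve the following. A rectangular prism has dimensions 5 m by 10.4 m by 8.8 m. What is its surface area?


Shape: rectangular prism
l = 5 m, w = 10.4 m, h = 8.8 m
Formula: SA = 2(lw + lh + wh)
lw = 52, lh = 44, wh = 91.52
lw + lh + wh = 187.52
SA = 2 * 187.52
SA = 375.04
375.04 m^2


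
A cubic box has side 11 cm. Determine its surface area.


Shape: cube
Side s = 11 cm
A cube has 6 square faces.
Formula: SA = 6 * s^2
s^2 = 121
SA = 6 * 121
SA = 726
726 cm^2


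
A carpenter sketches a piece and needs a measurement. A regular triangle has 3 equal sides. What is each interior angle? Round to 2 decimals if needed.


Shape: regular triangle (3 sides)
Formula: interior angle = (n - 2) * 180 / n
(n - 2) = 1
(n - 2) * 180 = 180
angle = 180 / 3
angle = 60
60 degrees


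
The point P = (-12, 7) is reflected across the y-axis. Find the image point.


Transformation: reflection
Original point: (-12, 7)
Rule for reflection over the y-axis: (x, y) -> (-x, y)
Apply: (-12, 7) -> (12, 7)
(12, 7)


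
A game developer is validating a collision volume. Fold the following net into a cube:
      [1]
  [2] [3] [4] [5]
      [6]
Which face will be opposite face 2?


Net: cross layout. Take square 3 as the base (bottom).
Fold the four squares in the horizontal row up around 3: 2 -> left, 4 -> right, 5 wraps to the top.
Fold 1 and 6 up from 3: 1 -> back, 6 -> front.
Opposite pairs are therefore: (1, 6), (2, 4), (3, 5).
Face 2 is opposite face 4.
face 4


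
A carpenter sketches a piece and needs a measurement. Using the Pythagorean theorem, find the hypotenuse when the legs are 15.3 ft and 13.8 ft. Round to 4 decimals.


Shape: right triangle
Legs a = 15.3 ft, b = 13.8 ft
Formula: c = sqrt(a^2 + b^2)
a^2 = 234.09, b^2 = 190.44
a^2 + b^2 = 424.53
c = sqrt(424.53)
c = 20.6041
20.6041 ft


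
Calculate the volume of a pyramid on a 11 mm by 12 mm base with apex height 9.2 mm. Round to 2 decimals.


Shape: rectangular pyramid
Base: 11 mm x 12 mm, Height h = 9.2 mm
Formula: V = (1/3) * base_area * h
base_area = 11 * 12 = 132
base_area * h = 132 * 9.2 = 1214.4
V = 1214.4 / 3
V = 404.8
404.8 mm^3


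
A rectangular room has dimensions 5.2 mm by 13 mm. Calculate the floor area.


Shape: rectangle
Length l = 5.2 mm, Width w = 13 mm
Formula: A = l * w
A = 5.2 * 13
A = 67.6
67.6 mm^2


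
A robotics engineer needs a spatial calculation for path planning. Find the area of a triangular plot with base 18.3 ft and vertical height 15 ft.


Shape: triangle
Base b = 18.3 ft, Height h = 15 ft
Formula: A = (1/2) * b * h
A = 0.5 * 18.3 * 15
A = 0.5 * 274.5
A = 137.25
137.25 ft^2


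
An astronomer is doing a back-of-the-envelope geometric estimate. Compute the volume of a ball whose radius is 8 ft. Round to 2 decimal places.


Shape: sphere
Radius r = 8 ft
Formula: V = (4/3) * pi * r^3
r^3 = 512
(4/3) * 512 = 682.666667
V = 682.666667 * pi
V = 2144.66
2144.66 ft^3


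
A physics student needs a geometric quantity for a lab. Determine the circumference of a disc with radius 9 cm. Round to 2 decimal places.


Shape: circle
Radius r = 9 cm
Formula: C = 2 * pi * r
C = 2 * pi * 9
C = 18 * pi
C = 56.55
56.55 cm


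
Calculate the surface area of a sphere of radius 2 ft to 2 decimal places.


Shape: sphere
Radius r = 2 ft
Formula: SA = 4 * pi * r^2
r^2 = 4
SA = 4 * pi * 4
SA = 16 * pi
SA = 50.27
50.27 ft^2


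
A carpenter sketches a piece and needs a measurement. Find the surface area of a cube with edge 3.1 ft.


Shape: cube
Side s = 3.1 ft
A cube has 6 square faces.
Formula: SA = 6 * s^2
s^2 = 9.61
SA = 6 * 9.61
SA = 57.66
57.66 ft^2


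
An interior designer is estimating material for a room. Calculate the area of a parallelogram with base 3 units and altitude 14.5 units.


Shape: parallelogram
Base b = 3 units, Height h = 14.5 units
Formula: A = b * h
A = 3 * 14.5
A = 43.5
43.5 units^2


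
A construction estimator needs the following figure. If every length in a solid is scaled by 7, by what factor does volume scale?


Linear scale factor k = 7
Rule: under a linear scaling by k, volumes scale by k^3.
k^3 = 7 * 7 * 7
k^3 = 49 * 7
k^3 = 343
Volume scales by a factor of 343.
343 (dimensionless)


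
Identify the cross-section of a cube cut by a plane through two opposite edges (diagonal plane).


Solid: cube
Cutting plane: through two opposite edges (diagonal plane)
Visualize the intersection of the plane with the solid's surface.
The boundary of the cut region is a rectangle.
rectangle


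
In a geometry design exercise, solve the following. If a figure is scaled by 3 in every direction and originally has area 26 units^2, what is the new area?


Linear scale factor k = 3
Original area = 26 units^2
Rule: under a linear scaling by k, areas scale by k^2.
k^2 = 3^2 = 9
New area = 26 * 9
New area = 234
234 units^2


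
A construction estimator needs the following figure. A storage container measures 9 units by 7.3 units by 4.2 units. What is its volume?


Shape: rectangular prism
l = 9 units, w = 7.3 units, h = 4.2 units
Formula: V = l * w * h
V = 9 * 7.3 * 4.2
V = 65.7 * 4.2
V = 275.94
275.94 units^3


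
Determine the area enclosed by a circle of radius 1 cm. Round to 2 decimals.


Shape: circle
Radius r = 1 cm
Formula: A = pi * r^2
r^2 = 1^2 = 1
A = pi * 1
A = 3.14
3.14 cm^2


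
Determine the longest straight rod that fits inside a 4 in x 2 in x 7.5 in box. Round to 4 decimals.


Shape: rectangular box (space diagonal)
l = 4 in, w = 2 in, h = 7.5 in
Visualize: the diagonal of the base, then a right triangle with that diagonal and the height.
Formula: d = sqrt(l^2 + w^2 + h^2)
l^2 + w^2 + h^2 = 16 + 4 + 56.25 = 76.25
d = sqrt(76.25)
d = 8.7321
8.7321 in


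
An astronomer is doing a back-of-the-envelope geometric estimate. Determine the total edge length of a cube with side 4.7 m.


Shape: cube
Side s = 4.7 m
A cube has 12 edges, all equal.
Formula: total edge length = 12 * s
Total = 12 * 4.7
Total = 56.4
56.4 m


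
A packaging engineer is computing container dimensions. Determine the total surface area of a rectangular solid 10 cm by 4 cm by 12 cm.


Shape: rectangular prism
l = 10 cm, w = 4 cm, h = 12 cm
Formula: SA = 2(lw + lh + wh)
lw = 40, lh = 120, wh = 48
lw + lh + wh = 208
SA = 2 * 208
SA = 416
416 cm^2
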